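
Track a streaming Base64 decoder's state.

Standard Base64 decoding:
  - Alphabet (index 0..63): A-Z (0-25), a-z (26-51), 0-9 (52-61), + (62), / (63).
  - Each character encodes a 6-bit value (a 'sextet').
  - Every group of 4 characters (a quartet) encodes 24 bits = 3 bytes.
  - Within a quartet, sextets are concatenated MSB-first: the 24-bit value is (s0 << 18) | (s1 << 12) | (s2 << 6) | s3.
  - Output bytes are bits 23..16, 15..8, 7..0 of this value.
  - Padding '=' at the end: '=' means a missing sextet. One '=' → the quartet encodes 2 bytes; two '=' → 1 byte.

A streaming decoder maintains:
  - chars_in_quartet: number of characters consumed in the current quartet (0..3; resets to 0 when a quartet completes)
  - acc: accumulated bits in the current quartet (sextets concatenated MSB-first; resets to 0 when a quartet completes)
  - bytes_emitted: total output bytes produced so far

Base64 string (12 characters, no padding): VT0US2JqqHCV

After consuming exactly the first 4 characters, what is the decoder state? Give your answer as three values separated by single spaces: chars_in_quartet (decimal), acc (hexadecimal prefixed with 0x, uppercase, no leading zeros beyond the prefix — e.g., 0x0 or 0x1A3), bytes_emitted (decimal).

Answer: 0 0x0 3

Derivation:
After char 0 ('V'=21): chars_in_quartet=1 acc=0x15 bytes_emitted=0
After char 1 ('T'=19): chars_in_quartet=2 acc=0x553 bytes_emitted=0
After char 2 ('0'=52): chars_in_quartet=3 acc=0x154F4 bytes_emitted=0
After char 3 ('U'=20): chars_in_quartet=4 acc=0x553D14 -> emit 55 3D 14, reset; bytes_emitted=3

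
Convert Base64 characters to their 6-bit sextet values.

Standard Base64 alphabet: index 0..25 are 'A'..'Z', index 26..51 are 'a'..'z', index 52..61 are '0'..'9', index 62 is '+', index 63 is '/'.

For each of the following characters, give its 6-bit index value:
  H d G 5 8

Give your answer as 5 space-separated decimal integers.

Answer: 7 29 6 57 60

Derivation:
'H': A..Z range, ord('H') − ord('A') = 7
'd': a..z range, 26 + ord('d') − ord('a') = 29
'G': A..Z range, ord('G') − ord('A') = 6
'5': 0..9 range, 52 + ord('5') − ord('0') = 57
'8': 0..9 range, 52 + ord('8') − ord('0') = 60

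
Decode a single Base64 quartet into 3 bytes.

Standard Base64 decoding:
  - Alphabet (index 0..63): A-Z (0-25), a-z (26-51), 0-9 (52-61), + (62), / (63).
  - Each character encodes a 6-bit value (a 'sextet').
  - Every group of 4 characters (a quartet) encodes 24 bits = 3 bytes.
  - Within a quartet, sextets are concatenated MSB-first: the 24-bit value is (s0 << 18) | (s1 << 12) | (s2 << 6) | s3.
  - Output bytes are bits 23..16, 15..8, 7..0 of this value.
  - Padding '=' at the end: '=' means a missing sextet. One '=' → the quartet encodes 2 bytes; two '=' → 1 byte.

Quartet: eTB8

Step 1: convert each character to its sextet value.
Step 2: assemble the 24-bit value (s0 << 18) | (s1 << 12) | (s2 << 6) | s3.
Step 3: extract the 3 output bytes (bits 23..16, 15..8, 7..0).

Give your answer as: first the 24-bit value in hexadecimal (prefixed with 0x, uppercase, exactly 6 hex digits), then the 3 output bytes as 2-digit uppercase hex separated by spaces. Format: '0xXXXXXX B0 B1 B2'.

Sextets: e=30, T=19, B=1, 8=60
24-bit: (30<<18) | (19<<12) | (1<<6) | 60
      = 0x780000 | 0x013000 | 0x000040 | 0x00003C
      = 0x79307C
Bytes: (v>>16)&0xFF=79, (v>>8)&0xFF=30, v&0xFF=7C

Answer: 0x79307C 79 30 7C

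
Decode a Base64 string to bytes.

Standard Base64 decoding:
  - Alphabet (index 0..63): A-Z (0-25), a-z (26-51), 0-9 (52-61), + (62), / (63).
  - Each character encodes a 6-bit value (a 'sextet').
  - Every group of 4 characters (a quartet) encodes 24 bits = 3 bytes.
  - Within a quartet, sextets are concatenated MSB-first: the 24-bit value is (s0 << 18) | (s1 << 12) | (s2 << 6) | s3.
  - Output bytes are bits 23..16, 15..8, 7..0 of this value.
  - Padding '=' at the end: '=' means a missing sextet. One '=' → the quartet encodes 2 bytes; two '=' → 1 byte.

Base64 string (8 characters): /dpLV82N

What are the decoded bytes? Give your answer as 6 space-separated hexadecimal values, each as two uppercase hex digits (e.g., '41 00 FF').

Answer: FD DA 4B 57 CD 8D

Derivation:
After char 0 ('/'=63): chars_in_quartet=1 acc=0x3F bytes_emitted=0
After char 1 ('d'=29): chars_in_quartet=2 acc=0xFDD bytes_emitted=0
After char 2 ('p'=41): chars_in_quartet=3 acc=0x3F769 bytes_emitted=0
After char 3 ('L'=11): chars_in_quartet=4 acc=0xFDDA4B -> emit FD DA 4B, reset; bytes_emitted=3
After char 4 ('V'=21): chars_in_quartet=1 acc=0x15 bytes_emitted=3
After char 5 ('8'=60): chars_in_quartet=2 acc=0x57C bytes_emitted=3
After char 6 ('2'=54): chars_in_quartet=3 acc=0x15F36 bytes_emitted=3
After char 7 ('N'=13): chars_in_quartet=4 acc=0x57CD8D -> emit 57 CD 8D, reset; bytes_emitted=6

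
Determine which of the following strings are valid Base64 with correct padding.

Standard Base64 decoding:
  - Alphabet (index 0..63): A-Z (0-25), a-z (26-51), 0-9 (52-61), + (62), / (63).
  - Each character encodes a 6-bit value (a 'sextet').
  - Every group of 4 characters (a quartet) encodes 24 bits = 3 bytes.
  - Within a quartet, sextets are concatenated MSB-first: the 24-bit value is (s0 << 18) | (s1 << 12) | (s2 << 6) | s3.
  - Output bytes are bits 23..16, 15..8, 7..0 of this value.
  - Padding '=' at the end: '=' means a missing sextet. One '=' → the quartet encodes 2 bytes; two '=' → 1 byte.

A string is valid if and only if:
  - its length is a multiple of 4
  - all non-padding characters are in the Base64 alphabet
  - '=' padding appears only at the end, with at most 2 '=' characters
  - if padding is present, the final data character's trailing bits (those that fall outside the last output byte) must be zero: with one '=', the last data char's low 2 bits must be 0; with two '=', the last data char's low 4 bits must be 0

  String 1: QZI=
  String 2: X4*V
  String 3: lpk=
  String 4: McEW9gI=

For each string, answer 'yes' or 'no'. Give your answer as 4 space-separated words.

String 1: 'QZI=' → valid
String 2: 'X4*V' → invalid (bad char(s): ['*'])
String 3: 'lpk=' → valid
String 4: 'McEW9gI=' → valid

Answer: yes no yes yes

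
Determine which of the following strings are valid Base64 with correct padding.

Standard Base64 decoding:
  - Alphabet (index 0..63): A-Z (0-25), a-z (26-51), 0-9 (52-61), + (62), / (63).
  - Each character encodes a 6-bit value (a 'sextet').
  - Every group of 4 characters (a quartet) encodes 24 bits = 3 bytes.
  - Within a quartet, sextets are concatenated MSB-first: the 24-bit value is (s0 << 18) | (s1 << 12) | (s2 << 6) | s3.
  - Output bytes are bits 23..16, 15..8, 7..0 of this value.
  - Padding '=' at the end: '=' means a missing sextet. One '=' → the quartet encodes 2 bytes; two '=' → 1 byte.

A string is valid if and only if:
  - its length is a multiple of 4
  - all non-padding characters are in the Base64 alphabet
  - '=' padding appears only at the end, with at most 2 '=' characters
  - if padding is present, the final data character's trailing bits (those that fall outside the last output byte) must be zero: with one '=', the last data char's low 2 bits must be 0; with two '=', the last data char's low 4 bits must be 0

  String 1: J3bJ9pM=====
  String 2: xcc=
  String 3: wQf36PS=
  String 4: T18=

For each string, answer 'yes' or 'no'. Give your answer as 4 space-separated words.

String 1: 'J3bJ9pM=====' → invalid (5 pad chars (max 2))
String 2: 'xcc=' → valid
String 3: 'wQf36PS=' → invalid (bad trailing bits)
String 4: 'T18=' → valid

Answer: no yes no yes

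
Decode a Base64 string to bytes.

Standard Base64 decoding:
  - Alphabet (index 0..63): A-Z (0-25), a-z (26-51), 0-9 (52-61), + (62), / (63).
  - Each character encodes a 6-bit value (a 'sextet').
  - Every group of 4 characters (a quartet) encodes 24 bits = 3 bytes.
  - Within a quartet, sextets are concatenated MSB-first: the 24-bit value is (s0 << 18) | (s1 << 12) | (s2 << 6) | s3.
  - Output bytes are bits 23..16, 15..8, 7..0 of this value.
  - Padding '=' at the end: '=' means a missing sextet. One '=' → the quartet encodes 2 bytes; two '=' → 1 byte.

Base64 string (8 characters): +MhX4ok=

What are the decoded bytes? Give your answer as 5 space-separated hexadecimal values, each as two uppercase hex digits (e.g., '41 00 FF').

Answer: F8 C8 57 E2 89

Derivation:
After char 0 ('+'=62): chars_in_quartet=1 acc=0x3E bytes_emitted=0
After char 1 ('M'=12): chars_in_quartet=2 acc=0xF8C bytes_emitted=0
After char 2 ('h'=33): chars_in_quartet=3 acc=0x3E321 bytes_emitted=0
After char 3 ('X'=23): chars_in_quartet=4 acc=0xF8C857 -> emit F8 C8 57, reset; bytes_emitted=3
After char 4 ('4'=56): chars_in_quartet=1 acc=0x38 bytes_emitted=3
After char 5 ('o'=40): chars_in_quartet=2 acc=0xE28 bytes_emitted=3
After char 6 ('k'=36): chars_in_quartet=3 acc=0x38A24 bytes_emitted=3
Padding '=': partial quartet acc=0x38A24 -> emit E2 89; bytes_emitted=5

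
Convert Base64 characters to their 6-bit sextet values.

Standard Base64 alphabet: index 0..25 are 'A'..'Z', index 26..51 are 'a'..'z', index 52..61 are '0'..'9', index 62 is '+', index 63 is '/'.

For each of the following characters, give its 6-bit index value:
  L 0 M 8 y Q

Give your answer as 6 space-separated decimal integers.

'L': A..Z range, ord('L') − ord('A') = 11
'0': 0..9 range, 52 + ord('0') − ord('0') = 52
'M': A..Z range, ord('M') − ord('A') = 12
'8': 0..9 range, 52 + ord('8') − ord('0') = 60
'y': a..z range, 26 + ord('y') − ord('a') = 50
'Q': A..Z range, ord('Q') − ord('A') = 16

Answer: 11 52 12 60 50 16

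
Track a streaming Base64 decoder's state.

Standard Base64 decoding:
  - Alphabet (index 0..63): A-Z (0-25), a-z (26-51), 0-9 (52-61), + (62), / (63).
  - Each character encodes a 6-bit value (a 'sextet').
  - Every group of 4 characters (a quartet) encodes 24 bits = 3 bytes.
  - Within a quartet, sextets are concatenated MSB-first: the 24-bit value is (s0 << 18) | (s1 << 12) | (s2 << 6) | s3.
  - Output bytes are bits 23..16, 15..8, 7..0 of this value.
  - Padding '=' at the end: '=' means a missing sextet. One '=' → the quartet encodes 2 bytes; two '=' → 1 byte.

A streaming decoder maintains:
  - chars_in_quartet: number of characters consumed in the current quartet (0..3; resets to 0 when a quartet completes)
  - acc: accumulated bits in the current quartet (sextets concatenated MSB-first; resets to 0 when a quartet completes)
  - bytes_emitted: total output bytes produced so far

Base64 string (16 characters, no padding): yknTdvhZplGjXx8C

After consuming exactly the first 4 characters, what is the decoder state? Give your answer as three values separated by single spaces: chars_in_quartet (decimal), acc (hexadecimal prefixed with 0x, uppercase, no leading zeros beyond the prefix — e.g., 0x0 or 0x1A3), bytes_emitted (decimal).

Answer: 0 0x0 3

Derivation:
After char 0 ('y'=50): chars_in_quartet=1 acc=0x32 bytes_emitted=0
After char 1 ('k'=36): chars_in_quartet=2 acc=0xCA4 bytes_emitted=0
After char 2 ('n'=39): chars_in_quartet=3 acc=0x32927 bytes_emitted=0
After char 3 ('T'=19): chars_in_quartet=4 acc=0xCA49D3 -> emit CA 49 D3, reset; bytes_emitted=3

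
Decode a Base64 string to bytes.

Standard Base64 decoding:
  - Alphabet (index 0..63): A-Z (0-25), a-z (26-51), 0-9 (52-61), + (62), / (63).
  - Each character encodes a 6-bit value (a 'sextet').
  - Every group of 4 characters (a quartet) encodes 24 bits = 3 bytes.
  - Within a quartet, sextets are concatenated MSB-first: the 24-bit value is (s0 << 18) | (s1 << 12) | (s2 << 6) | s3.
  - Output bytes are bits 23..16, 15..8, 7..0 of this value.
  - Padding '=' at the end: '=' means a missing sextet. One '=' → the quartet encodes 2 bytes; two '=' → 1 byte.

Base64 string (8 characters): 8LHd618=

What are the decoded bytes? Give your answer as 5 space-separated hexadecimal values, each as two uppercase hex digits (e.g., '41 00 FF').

After char 0 ('8'=60): chars_in_quartet=1 acc=0x3C bytes_emitted=0
After char 1 ('L'=11): chars_in_quartet=2 acc=0xF0B bytes_emitted=0
After char 2 ('H'=7): chars_in_quartet=3 acc=0x3C2C7 bytes_emitted=0
After char 3 ('d'=29): chars_in_quartet=4 acc=0xF0B1DD -> emit F0 B1 DD, reset; bytes_emitted=3
After char 4 ('6'=58): chars_in_quartet=1 acc=0x3A bytes_emitted=3
After char 5 ('1'=53): chars_in_quartet=2 acc=0xEB5 bytes_emitted=3
After char 6 ('8'=60): chars_in_quartet=3 acc=0x3AD7C bytes_emitted=3
Padding '=': partial quartet acc=0x3AD7C -> emit EB 5F; bytes_emitted=5

Answer: F0 B1 DD EB 5F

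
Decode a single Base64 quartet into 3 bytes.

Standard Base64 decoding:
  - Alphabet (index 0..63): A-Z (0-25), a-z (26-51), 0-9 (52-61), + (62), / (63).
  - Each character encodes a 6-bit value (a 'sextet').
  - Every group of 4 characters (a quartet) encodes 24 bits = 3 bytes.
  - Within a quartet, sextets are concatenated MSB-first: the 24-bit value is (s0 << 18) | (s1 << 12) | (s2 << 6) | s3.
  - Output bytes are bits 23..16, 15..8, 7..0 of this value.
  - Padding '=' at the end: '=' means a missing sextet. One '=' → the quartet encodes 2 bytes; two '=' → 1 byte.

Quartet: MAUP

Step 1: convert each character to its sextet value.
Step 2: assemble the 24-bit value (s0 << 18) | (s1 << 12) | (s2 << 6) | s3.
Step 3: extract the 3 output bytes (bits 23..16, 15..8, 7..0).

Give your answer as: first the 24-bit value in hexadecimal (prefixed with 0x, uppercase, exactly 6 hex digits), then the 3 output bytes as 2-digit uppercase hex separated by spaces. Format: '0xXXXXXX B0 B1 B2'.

Answer: 0x30050F 30 05 0F

Derivation:
Sextets: M=12, A=0, U=20, P=15
24-bit: (12<<18) | (0<<12) | (20<<6) | 15
      = 0x300000 | 0x000000 | 0x000500 | 0x00000F
      = 0x30050F
Bytes: (v>>16)&0xFF=30, (v>>8)&0xFF=05, v&0xFF=0F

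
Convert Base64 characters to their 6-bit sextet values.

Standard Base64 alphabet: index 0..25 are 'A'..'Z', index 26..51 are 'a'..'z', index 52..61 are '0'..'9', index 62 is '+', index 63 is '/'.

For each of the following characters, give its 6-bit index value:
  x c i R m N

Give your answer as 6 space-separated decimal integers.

Answer: 49 28 34 17 38 13

Derivation:
'x': a..z range, 26 + ord('x') − ord('a') = 49
'c': a..z range, 26 + ord('c') − ord('a') = 28
'i': a..z range, 26 + ord('i') − ord('a') = 34
'R': A..Z range, ord('R') − ord('A') = 17
'm': a..z range, 26 + ord('m') − ord('a') = 38
'N': A..Z range, ord('N') − ord('A') = 13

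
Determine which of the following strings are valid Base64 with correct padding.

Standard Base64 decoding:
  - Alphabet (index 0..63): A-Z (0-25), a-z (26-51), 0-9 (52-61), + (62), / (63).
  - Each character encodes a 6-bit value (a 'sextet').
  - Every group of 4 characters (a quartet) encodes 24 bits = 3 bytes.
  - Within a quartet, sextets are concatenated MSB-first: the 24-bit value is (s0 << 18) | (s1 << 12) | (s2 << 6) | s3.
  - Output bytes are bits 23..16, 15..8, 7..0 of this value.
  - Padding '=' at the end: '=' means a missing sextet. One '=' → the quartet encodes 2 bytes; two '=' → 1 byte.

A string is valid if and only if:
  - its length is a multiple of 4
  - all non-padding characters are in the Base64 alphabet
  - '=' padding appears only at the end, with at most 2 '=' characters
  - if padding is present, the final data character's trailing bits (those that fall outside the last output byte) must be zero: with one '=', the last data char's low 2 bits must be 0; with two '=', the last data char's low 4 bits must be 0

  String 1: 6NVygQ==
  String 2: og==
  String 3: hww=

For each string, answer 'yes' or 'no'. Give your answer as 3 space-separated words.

String 1: '6NVygQ==' → valid
String 2: 'og==' → valid
String 3: 'hww=' → valid

Answer: yes yes yes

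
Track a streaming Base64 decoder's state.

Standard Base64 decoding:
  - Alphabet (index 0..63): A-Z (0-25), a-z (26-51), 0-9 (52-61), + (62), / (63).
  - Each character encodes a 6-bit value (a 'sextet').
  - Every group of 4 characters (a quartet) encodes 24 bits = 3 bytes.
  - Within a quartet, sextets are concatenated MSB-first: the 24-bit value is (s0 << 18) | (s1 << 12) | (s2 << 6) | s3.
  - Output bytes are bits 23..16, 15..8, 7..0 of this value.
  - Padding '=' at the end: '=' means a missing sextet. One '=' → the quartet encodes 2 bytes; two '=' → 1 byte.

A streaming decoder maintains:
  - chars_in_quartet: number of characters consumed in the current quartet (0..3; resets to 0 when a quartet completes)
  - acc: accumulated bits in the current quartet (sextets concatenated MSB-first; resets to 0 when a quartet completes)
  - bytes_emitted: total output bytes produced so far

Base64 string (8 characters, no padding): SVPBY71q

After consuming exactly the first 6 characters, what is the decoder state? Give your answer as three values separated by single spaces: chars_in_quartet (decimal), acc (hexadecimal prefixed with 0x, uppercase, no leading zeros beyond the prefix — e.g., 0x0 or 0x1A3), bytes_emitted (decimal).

Answer: 2 0x63B 3

Derivation:
After char 0 ('S'=18): chars_in_quartet=1 acc=0x12 bytes_emitted=0
After char 1 ('V'=21): chars_in_quartet=2 acc=0x495 bytes_emitted=0
After char 2 ('P'=15): chars_in_quartet=3 acc=0x1254F bytes_emitted=0
After char 3 ('B'=1): chars_in_quartet=4 acc=0x4953C1 -> emit 49 53 C1, reset; bytes_emitted=3
After char 4 ('Y'=24): chars_in_quartet=1 acc=0x18 bytes_emitted=3
After char 5 ('7'=59): chars_in_quartet=2 acc=0x63B bytes_emitted=3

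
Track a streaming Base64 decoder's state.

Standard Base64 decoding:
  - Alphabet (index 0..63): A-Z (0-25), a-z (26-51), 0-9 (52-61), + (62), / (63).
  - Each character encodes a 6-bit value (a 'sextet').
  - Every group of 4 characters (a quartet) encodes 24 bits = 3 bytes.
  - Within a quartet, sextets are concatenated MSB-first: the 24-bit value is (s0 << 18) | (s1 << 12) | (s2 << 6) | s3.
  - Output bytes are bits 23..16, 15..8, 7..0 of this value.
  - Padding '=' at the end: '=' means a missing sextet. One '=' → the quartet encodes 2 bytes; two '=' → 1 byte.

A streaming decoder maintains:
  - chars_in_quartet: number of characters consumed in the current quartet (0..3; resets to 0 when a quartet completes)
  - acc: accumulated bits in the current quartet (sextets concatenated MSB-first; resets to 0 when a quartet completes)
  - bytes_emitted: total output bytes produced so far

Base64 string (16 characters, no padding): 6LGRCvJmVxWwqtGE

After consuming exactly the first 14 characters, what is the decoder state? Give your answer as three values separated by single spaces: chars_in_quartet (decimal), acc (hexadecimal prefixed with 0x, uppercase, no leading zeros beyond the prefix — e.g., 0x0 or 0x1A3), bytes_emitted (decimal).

Answer: 2 0xAAD 9

Derivation:
After char 0 ('6'=58): chars_in_quartet=1 acc=0x3A bytes_emitted=0
After char 1 ('L'=11): chars_in_quartet=2 acc=0xE8B bytes_emitted=0
After char 2 ('G'=6): chars_in_quartet=3 acc=0x3A2C6 bytes_emitted=0
After char 3 ('R'=17): chars_in_quartet=4 acc=0xE8B191 -> emit E8 B1 91, reset; bytes_emitted=3
After char 4 ('C'=2): chars_in_quartet=1 acc=0x2 bytes_emitted=3
After char 5 ('v'=47): chars_in_quartet=2 acc=0xAF bytes_emitted=3
After char 6 ('J'=9): chars_in_quartet=3 acc=0x2BC9 bytes_emitted=3
After char 7 ('m'=38): chars_in_quartet=4 acc=0xAF266 -> emit 0A F2 66, reset; bytes_emitted=6
After char 8 ('V'=21): chars_in_quartet=1 acc=0x15 bytes_emitted=6
After char 9 ('x'=49): chars_in_quartet=2 acc=0x571 bytes_emitted=6
After char 10 ('W'=22): chars_in_quartet=3 acc=0x15C56 bytes_emitted=6
After char 11 ('w'=48): chars_in_quartet=4 acc=0x5715B0 -> emit 57 15 B0, reset; bytes_emitted=9
After char 12 ('q'=42): chars_in_quartet=1 acc=0x2A bytes_emitted=9
After char 13 ('t'=45): chars_in_quartet=2 acc=0xAAD bytes_emitted=9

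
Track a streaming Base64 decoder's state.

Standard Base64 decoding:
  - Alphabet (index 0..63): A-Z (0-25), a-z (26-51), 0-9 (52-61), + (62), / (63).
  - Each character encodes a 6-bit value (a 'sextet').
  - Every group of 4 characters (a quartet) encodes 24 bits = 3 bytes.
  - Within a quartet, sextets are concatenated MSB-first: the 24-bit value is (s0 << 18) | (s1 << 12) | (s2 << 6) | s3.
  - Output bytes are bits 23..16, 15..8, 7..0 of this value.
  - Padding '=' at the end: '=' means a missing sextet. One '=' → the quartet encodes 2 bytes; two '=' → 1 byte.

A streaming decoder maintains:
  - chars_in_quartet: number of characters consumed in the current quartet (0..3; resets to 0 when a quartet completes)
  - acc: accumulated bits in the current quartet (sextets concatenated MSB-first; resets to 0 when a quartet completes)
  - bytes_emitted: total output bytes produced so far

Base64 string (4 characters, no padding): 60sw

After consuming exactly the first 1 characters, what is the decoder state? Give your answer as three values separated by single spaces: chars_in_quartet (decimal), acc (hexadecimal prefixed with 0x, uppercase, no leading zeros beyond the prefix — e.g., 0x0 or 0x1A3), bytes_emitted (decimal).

Answer: 1 0x3A 0

Derivation:
After char 0 ('6'=58): chars_in_quartet=1 acc=0x3A bytes_emitted=0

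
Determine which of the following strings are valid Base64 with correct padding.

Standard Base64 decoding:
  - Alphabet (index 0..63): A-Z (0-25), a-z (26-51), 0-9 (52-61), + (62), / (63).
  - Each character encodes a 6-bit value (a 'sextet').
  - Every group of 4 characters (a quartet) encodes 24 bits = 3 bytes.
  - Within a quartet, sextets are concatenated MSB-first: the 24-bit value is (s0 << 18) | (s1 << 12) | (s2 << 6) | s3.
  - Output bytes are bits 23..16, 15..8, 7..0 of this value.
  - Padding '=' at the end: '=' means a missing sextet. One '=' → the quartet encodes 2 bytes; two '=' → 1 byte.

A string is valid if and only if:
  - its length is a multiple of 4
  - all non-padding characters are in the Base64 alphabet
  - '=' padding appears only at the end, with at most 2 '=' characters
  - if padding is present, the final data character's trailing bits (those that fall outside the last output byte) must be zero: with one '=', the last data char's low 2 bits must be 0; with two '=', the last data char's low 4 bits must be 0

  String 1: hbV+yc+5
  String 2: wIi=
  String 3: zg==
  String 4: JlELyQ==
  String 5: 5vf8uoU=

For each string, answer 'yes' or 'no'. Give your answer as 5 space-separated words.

String 1: 'hbV+yc+5' → valid
String 2: 'wIi=' → invalid (bad trailing bits)
String 3: 'zg==' → valid
String 4: 'JlELyQ==' → valid
String 5: '5vf8uoU=' → valid

Answer: yes no yes yes yes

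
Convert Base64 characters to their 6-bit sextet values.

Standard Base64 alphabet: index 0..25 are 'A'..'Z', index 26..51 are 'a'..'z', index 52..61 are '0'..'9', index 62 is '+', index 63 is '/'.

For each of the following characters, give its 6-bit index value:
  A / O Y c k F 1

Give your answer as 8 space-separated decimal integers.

Answer: 0 63 14 24 28 36 5 53

Derivation:
'A': A..Z range, ord('A') − ord('A') = 0
'/': index 63
'O': A..Z range, ord('O') − ord('A') = 14
'Y': A..Z range, ord('Y') − ord('A') = 24
'c': a..z range, 26 + ord('c') − ord('a') = 28
'k': a..z range, 26 + ord('k') − ord('a') = 36
'F': A..Z range, ord('F') − ord('A') = 5
'1': 0..9 range, 52 + ord('1') − ord('0') = 53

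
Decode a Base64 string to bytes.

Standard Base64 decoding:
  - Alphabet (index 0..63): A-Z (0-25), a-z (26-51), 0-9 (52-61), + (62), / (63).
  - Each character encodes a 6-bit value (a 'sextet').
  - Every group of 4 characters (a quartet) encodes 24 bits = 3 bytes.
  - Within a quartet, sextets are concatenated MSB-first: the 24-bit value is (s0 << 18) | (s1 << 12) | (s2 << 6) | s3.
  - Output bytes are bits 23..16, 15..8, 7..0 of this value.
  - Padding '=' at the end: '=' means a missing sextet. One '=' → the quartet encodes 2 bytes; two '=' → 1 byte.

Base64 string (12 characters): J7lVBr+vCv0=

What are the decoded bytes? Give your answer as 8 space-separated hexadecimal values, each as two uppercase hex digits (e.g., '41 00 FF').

After char 0 ('J'=9): chars_in_quartet=1 acc=0x9 bytes_emitted=0
After char 1 ('7'=59): chars_in_quartet=2 acc=0x27B bytes_emitted=0
After char 2 ('l'=37): chars_in_quartet=3 acc=0x9EE5 bytes_emitted=0
After char 3 ('V'=21): chars_in_quartet=4 acc=0x27B955 -> emit 27 B9 55, reset; bytes_emitted=3
After char 4 ('B'=1): chars_in_quartet=1 acc=0x1 bytes_emitted=3
After char 5 ('r'=43): chars_in_quartet=2 acc=0x6B bytes_emitted=3
After char 6 ('+'=62): chars_in_quartet=3 acc=0x1AFE bytes_emitted=3
After char 7 ('v'=47): chars_in_quartet=4 acc=0x6BFAF -> emit 06 BF AF, reset; bytes_emitted=6
After char 8 ('C'=2): chars_in_quartet=1 acc=0x2 bytes_emitted=6
After char 9 ('v'=47): chars_in_quartet=2 acc=0xAF bytes_emitted=6
After char 10 ('0'=52): chars_in_quartet=3 acc=0x2BF4 bytes_emitted=6
Padding '=': partial quartet acc=0x2BF4 -> emit 0A FD; bytes_emitted=8

Answer: 27 B9 55 06 BF AF 0A FD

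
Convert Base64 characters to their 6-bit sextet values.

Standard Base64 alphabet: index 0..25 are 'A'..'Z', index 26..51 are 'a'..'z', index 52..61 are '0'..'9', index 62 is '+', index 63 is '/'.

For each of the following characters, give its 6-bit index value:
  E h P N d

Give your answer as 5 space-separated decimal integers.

Answer: 4 33 15 13 29

Derivation:
'E': A..Z range, ord('E') − ord('A') = 4
'h': a..z range, 26 + ord('h') − ord('a') = 33
'P': A..Z range, ord('P') − ord('A') = 15
'N': A..Z range, ord('N') − ord('A') = 13
'd': a..z range, 26 + ord('d') − ord('a') = 29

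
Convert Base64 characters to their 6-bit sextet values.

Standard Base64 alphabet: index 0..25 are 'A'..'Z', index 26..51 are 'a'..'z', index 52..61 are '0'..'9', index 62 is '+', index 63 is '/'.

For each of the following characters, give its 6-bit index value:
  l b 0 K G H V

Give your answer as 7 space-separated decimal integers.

Answer: 37 27 52 10 6 7 21

Derivation:
'l': a..z range, 26 + ord('l') − ord('a') = 37
'b': a..z range, 26 + ord('b') − ord('a') = 27
'0': 0..9 range, 52 + ord('0') − ord('0') = 52
'K': A..Z range, ord('K') − ord('A') = 10
'G': A..Z range, ord('G') − ord('A') = 6
'H': A..Z range, ord('H') − ord('A') = 7
'V': A..Z range, ord('V') − ord('A') = 21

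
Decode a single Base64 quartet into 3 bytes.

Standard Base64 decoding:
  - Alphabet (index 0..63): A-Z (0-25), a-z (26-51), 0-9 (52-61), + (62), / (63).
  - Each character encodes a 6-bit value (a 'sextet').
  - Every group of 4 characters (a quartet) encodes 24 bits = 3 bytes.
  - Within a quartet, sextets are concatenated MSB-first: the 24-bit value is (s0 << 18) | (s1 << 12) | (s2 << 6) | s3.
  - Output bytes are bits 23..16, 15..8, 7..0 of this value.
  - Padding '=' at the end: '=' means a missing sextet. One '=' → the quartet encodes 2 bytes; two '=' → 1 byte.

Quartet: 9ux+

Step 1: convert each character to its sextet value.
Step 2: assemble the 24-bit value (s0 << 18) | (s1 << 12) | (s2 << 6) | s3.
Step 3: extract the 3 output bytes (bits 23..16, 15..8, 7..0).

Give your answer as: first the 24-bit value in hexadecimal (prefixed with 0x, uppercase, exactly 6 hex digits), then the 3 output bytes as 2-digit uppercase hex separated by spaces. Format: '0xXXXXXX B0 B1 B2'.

Sextets: 9=61, u=46, x=49, +=62
24-bit: (61<<18) | (46<<12) | (49<<6) | 62
      = 0xF40000 | 0x02E000 | 0x000C40 | 0x00003E
      = 0xF6EC7E
Bytes: (v>>16)&0xFF=F6, (v>>8)&0xFF=EC, v&0xFF=7E

Answer: 0xF6EC7E F6 EC 7E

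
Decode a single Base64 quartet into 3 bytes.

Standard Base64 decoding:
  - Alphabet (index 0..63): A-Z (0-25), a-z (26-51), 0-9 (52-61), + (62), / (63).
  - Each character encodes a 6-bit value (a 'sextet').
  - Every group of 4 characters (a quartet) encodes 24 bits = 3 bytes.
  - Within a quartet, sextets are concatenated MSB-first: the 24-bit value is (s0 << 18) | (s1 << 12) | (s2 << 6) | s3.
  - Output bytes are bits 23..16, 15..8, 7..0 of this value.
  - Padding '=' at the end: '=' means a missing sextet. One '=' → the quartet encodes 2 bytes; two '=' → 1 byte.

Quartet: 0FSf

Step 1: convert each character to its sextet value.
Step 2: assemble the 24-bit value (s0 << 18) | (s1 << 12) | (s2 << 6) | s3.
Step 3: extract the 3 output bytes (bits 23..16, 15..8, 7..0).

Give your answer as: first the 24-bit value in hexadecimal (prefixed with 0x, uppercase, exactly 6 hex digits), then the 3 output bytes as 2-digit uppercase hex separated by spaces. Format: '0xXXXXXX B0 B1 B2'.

Answer: 0xD0549F D0 54 9F

Derivation:
Sextets: 0=52, F=5, S=18, f=31
24-bit: (52<<18) | (5<<12) | (18<<6) | 31
      = 0xD00000 | 0x005000 | 0x000480 | 0x00001F
      = 0xD0549F
Bytes: (v>>16)&0xFF=D0, (v>>8)&0xFF=54, v&0xFF=9F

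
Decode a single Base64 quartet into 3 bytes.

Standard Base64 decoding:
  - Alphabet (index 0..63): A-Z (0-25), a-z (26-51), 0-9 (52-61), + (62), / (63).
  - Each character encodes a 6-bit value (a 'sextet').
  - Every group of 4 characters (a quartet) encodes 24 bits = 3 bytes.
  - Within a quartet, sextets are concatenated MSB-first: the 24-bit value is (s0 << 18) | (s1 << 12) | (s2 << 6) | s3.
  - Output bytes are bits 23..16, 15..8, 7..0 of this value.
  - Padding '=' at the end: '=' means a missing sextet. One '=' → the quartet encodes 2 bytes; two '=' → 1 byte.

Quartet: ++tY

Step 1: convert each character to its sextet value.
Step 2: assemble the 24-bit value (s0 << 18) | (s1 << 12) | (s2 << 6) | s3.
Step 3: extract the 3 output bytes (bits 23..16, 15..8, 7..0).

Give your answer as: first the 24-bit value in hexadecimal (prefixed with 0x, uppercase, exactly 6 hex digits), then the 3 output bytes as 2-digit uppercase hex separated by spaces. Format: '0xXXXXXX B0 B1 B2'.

Answer: 0xFBEB58 FB EB 58

Derivation:
Sextets: +=62, +=62, t=45, Y=24
24-bit: (62<<18) | (62<<12) | (45<<6) | 24
      = 0xF80000 | 0x03E000 | 0x000B40 | 0x000018
      = 0xFBEB58
Bytes: (v>>16)&0xFF=FB, (v>>8)&0xFF=EB, v&0xFF=58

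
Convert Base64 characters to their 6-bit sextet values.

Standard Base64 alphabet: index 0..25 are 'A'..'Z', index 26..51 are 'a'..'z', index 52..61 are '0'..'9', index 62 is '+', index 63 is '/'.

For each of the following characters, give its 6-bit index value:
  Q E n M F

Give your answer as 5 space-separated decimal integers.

Answer: 16 4 39 12 5

Derivation:
'Q': A..Z range, ord('Q') − ord('A') = 16
'E': A..Z range, ord('E') − ord('A') = 4
'n': a..z range, 26 + ord('n') − ord('a') = 39
'M': A..Z range, ord('M') − ord('A') = 12
'F': A..Z range, ord('F') − ord('A') = 5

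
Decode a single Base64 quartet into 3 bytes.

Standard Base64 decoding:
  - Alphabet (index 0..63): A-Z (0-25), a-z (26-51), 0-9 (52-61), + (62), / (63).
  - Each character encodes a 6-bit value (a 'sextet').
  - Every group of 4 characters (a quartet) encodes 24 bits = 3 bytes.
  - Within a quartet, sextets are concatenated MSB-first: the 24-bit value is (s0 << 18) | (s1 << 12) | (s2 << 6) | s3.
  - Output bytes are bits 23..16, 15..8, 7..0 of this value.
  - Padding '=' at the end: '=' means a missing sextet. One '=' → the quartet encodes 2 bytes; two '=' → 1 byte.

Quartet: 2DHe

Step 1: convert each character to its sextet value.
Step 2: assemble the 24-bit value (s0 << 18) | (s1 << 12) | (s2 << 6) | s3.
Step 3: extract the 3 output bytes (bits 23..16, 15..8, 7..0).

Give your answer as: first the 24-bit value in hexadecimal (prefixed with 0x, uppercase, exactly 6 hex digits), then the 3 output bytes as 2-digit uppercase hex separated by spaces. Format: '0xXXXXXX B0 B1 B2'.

Answer: 0xD831DE D8 31 DE

Derivation:
Sextets: 2=54, D=3, H=7, e=30
24-bit: (54<<18) | (3<<12) | (7<<6) | 30
      = 0xD80000 | 0x003000 | 0x0001C0 | 0x00001E
      = 0xD831DE
Bytes: (v>>16)&0xFF=D8, (v>>8)&0xFF=31, v&0xFF=DE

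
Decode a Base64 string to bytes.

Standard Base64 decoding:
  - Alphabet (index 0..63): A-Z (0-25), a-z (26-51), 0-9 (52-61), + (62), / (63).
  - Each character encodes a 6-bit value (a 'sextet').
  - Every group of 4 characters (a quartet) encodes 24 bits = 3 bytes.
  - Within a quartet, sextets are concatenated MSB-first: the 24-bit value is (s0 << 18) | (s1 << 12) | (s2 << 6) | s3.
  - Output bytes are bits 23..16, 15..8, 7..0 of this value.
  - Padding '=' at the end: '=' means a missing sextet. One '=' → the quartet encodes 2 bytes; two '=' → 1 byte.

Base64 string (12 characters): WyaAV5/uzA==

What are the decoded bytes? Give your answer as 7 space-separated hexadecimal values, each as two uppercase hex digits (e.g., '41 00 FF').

Answer: 5B 26 80 57 9F EE CC

Derivation:
After char 0 ('W'=22): chars_in_quartet=1 acc=0x16 bytes_emitted=0
After char 1 ('y'=50): chars_in_quartet=2 acc=0x5B2 bytes_emitted=0
After char 2 ('a'=26): chars_in_quartet=3 acc=0x16C9A bytes_emitted=0
After char 3 ('A'=0): chars_in_quartet=4 acc=0x5B2680 -> emit 5B 26 80, reset; bytes_emitted=3
After char 4 ('V'=21): chars_in_quartet=1 acc=0x15 bytes_emitted=3
After char 5 ('5'=57): chars_in_quartet=2 acc=0x579 bytes_emitted=3
After char 6 ('/'=63): chars_in_quartet=3 acc=0x15E7F bytes_emitted=3
After char 7 ('u'=46): chars_in_quartet=4 acc=0x579FEE -> emit 57 9F EE, reset; bytes_emitted=6
After char 8 ('z'=51): chars_in_quartet=1 acc=0x33 bytes_emitted=6
After char 9 ('A'=0): chars_in_quartet=2 acc=0xCC0 bytes_emitted=6
Padding '==': partial quartet acc=0xCC0 -> emit CC; bytes_emitted=7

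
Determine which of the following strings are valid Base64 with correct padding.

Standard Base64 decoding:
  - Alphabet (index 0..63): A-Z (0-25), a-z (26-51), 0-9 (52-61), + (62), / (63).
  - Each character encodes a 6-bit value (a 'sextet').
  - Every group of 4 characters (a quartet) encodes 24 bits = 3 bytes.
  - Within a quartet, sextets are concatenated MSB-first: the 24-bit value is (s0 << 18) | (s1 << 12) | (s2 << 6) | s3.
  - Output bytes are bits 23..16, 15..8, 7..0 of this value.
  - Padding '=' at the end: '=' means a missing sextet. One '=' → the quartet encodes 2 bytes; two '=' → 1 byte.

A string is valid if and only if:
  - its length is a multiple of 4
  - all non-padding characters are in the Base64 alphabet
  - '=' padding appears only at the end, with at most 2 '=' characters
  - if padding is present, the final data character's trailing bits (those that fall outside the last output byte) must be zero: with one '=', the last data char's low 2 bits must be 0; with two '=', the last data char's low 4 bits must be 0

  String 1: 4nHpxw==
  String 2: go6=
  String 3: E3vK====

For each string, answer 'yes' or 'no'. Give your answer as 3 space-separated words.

Answer: yes no no

Derivation:
String 1: '4nHpxw==' → valid
String 2: 'go6=' → invalid (bad trailing bits)
String 3: 'E3vK====' → invalid (4 pad chars (max 2))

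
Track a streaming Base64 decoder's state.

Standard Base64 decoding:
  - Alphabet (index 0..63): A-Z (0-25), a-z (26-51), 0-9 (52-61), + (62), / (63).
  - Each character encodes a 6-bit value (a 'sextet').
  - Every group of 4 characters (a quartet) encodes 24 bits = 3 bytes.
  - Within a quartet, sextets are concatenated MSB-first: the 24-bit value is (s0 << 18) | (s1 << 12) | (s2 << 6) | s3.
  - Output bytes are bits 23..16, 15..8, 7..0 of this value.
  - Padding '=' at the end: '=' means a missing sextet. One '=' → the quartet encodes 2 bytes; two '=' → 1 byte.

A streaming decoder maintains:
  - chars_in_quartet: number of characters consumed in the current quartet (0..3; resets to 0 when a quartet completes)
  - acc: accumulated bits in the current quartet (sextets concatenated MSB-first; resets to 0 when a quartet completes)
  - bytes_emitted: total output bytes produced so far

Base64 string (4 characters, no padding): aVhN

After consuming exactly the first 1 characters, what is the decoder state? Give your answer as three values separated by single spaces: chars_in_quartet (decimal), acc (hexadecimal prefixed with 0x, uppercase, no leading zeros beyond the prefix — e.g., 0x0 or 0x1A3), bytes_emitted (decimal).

Answer: 1 0x1A 0

Derivation:
After char 0 ('a'=26): chars_in_quartet=1 acc=0x1A bytes_emitted=0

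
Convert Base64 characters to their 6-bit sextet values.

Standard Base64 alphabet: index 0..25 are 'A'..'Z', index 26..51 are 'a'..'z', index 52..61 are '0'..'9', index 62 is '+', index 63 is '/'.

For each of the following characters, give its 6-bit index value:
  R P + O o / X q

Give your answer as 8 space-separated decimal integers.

Answer: 17 15 62 14 40 63 23 42

Derivation:
'R': A..Z range, ord('R') − ord('A') = 17
'P': A..Z range, ord('P') − ord('A') = 15
'+': index 62
'O': A..Z range, ord('O') − ord('A') = 14
'o': a..z range, 26 + ord('o') − ord('a') = 40
'/': index 63
'X': A..Z range, ord('X') − ord('A') = 23
'q': a..z range, 26 + ord('q') − ord('a') = 42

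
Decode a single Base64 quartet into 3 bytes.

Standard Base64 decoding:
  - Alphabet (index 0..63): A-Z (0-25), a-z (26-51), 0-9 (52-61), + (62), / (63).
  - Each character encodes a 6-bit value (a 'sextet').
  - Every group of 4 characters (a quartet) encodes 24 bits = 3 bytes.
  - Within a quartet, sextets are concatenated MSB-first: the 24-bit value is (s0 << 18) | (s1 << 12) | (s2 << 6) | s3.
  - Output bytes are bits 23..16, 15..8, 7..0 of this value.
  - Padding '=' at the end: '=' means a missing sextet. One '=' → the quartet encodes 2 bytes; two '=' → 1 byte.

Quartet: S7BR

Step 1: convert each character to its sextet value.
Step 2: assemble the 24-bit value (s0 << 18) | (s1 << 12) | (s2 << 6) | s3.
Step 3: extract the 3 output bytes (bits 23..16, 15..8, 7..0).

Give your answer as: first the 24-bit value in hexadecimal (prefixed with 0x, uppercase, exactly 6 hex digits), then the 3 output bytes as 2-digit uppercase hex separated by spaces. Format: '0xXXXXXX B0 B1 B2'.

Sextets: S=18, 7=59, B=1, R=17
24-bit: (18<<18) | (59<<12) | (1<<6) | 17
      = 0x480000 | 0x03B000 | 0x000040 | 0x000011
      = 0x4BB051
Bytes: (v>>16)&0xFF=4B, (v>>8)&0xFF=B0, v&0xFF=51

Answer: 0x4BB051 4B B0 51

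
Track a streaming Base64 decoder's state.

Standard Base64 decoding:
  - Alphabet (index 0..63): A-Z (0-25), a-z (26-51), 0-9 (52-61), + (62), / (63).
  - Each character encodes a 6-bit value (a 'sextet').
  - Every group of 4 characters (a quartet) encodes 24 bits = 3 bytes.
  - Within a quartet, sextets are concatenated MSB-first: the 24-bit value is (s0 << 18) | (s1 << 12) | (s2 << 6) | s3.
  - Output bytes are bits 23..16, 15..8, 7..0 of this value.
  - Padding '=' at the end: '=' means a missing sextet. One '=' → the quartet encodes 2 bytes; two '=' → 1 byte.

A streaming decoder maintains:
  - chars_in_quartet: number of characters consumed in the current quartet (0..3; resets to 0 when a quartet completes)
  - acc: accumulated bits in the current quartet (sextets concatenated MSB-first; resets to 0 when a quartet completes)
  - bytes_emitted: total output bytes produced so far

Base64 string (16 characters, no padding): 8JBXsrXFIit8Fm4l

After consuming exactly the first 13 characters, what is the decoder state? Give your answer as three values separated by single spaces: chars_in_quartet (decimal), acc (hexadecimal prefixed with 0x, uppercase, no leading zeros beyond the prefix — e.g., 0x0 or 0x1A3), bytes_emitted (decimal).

After char 0 ('8'=60): chars_in_quartet=1 acc=0x3C bytes_emitted=0
After char 1 ('J'=9): chars_in_quartet=2 acc=0xF09 bytes_emitted=0
After char 2 ('B'=1): chars_in_quartet=3 acc=0x3C241 bytes_emitted=0
After char 3 ('X'=23): chars_in_quartet=4 acc=0xF09057 -> emit F0 90 57, reset; bytes_emitted=3
After char 4 ('s'=44): chars_in_quartet=1 acc=0x2C bytes_emitted=3
After char 5 ('r'=43): chars_in_quartet=2 acc=0xB2B bytes_emitted=3
After char 6 ('X'=23): chars_in_quartet=3 acc=0x2CAD7 bytes_emitted=3
After char 7 ('F'=5): chars_in_quartet=4 acc=0xB2B5C5 -> emit B2 B5 C5, reset; bytes_emitted=6
After char 8 ('I'=8): chars_in_quartet=1 acc=0x8 bytes_emitted=6
After char 9 ('i'=34): chars_in_quartet=2 acc=0x222 bytes_emitted=6
After char 10 ('t'=45): chars_in_quartet=3 acc=0x88AD bytes_emitted=6
After char 11 ('8'=60): chars_in_quartet=4 acc=0x222B7C -> emit 22 2B 7C, reset; bytes_emitted=9
After char 12 ('F'=5): chars_in_quartet=1 acc=0x5 bytes_emitted=9

Answer: 1 0x5 9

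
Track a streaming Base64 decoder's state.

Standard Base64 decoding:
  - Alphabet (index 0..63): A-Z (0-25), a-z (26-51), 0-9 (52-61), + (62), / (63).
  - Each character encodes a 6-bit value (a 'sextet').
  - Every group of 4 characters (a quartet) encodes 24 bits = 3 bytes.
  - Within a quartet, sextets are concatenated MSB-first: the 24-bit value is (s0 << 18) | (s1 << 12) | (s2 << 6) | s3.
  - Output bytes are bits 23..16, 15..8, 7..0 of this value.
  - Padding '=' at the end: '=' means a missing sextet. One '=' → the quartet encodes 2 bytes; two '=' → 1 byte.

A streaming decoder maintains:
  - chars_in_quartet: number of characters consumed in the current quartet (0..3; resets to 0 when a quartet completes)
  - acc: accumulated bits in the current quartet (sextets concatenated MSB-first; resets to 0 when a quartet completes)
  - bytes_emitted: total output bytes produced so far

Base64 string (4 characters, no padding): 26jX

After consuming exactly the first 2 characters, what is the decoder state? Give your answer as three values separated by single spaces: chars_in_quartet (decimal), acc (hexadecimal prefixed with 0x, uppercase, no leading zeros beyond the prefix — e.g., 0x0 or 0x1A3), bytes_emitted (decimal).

After char 0 ('2'=54): chars_in_quartet=1 acc=0x36 bytes_emitted=0
After char 1 ('6'=58): chars_in_quartet=2 acc=0xDBA bytes_emitted=0

Answer: 2 0xDBA 0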